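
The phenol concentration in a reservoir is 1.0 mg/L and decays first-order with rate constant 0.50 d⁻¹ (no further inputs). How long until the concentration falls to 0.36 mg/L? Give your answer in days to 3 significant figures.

2.04 d

t = ln(C₀/C)/k = ln(1.0/0.36)/0.50 = 1.022/0.50 = 2.043 d.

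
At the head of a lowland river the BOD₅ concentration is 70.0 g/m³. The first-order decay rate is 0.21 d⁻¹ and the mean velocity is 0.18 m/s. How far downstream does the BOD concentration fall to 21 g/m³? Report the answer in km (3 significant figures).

89.2 km

From C = C₀·e^(−kt), t = ln(C₀/C)/k = ln(70.0/21)/0.21 = 1.204/0.21 = 5.733 d.
Distance = v·t = 0.18 m/s × 4.953e+05 s = 8.916e+04 m = 89.16 km.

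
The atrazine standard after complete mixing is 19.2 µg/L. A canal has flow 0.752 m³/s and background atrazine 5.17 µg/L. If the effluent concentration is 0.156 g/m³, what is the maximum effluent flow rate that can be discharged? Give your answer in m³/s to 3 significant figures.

0.0771 m³/s

5.17 µg/L = 0.00517 mg/L.
19.2 µg/L = 0.0192 mg/L.
Mass balance at complete mixing: C_std·(Q_w + Q_r) = Q_w·C_e + Q_r·C_b.
Rearranging, Q_w = Q_r·(C_std − C_b)/(C_e − C_std) = 0.752·(0.0192 − 0.00517) / (0.156 − 0.0192) = 0.07712 m³/s.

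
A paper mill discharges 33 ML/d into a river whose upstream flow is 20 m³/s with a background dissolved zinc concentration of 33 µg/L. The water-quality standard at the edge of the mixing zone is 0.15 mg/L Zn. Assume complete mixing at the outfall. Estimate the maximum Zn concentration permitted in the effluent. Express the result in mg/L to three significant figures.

6.28 mg/L

33 ML/d = 0.3819 m³/s.
33 µg/L = 0.033 mg/L.
Mass balance: 0.15·20.38 = 0.3819·Cₑ + 20·0.033.
Cₑ = (3.057 − 0.66) / 0.3819 = 6.277 mg/L.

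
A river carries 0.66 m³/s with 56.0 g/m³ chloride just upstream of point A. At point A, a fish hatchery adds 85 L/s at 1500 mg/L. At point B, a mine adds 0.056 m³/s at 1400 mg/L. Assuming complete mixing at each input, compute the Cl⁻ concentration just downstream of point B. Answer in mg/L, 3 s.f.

303 mg/L

85 L/s = 0.085 m³/s.
After input A: C = (0.66·56 + 0.085·1500) / 0.745 = 220.8 mg/L.
After input B: C = (0.745·220.8 + 0.056·1400) / 0.801 = 303.2 mg/L.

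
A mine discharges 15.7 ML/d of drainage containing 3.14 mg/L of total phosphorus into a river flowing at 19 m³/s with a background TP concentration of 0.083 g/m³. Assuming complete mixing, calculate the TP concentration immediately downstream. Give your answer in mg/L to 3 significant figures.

15.7 ML/d = 0.1817 m³/s.
By mass balance at complete mixing, C = (0.1817·3.14 + 19·0.083) / (0.1817 + 19) = 2.148/19.18 = 0.112 mg/L.

0.112 mg/L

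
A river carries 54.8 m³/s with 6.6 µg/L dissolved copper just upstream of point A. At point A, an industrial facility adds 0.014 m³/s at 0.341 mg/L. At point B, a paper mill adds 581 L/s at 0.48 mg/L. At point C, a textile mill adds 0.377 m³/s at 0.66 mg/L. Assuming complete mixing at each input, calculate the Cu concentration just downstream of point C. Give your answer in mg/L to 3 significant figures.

0.0160 mg/L

6.6 µg/L = 0.0066 mg/L.
After input A: C = (54.8·0.0066 + 0.014·0.341) / 54.81 = 0.006685 mg/L.
581 L/s = 0.581 m³/s.
After input B: C = (54.81·0.006685 + 0.581·0.48) / 55.4 = 0.01165 mg/L.
After input C: C = (55.4·0.01165 + 0.377·0.66) / 55.77 = 0.01603 mg/L.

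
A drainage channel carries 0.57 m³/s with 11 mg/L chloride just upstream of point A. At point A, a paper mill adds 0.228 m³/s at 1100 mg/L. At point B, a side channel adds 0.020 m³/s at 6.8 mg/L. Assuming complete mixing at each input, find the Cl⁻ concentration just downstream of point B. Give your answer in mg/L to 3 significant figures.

After input A: C = (0.57·11 + 0.228·1100) / 0.798 = 322.1 mg/L.
After input B: C = (0.798·322.1 + 0.02·6.8) / 0.818 = 314.4 mg/L.

314 mg/L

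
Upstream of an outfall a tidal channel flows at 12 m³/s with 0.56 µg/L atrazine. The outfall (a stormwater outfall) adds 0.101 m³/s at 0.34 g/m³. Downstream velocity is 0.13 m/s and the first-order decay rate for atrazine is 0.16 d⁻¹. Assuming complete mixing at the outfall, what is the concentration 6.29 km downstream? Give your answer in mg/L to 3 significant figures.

0.56 µg/L = 0.00056 mg/L.
After complete mixing, C₀ = (0.101·0.34 + 12·0.00056) / 12.1 = 0.003393 mg/L.
Travel time t = 6290 m / 0.13 m/s = 4.838e+04 s = 0.56 d.
C = 0.003393·exp(−0.16·0.56) = 0.003393·0.9143 = 0.003102 mg/L.

0.00310 mg/L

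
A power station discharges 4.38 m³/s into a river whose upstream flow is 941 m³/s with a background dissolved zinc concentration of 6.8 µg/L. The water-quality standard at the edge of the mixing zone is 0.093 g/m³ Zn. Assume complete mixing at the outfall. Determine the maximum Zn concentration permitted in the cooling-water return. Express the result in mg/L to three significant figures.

18.6 mg/L

6.8 µg/L = 0.0068 mg/L.
Mass balance: 0.093·945.4 = 4.38·Cₑ + 941·0.0068.
Cₑ = (87.92 − 6.399) / 4.38 = 18.61 mg/L.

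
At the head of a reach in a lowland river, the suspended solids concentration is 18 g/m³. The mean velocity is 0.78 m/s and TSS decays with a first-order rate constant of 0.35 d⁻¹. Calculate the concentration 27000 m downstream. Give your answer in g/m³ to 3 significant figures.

Travel time t = 27000 m / 0.78 m/s = 2.7e+04/0.78 = 3.462e+04 s = 0.4006 d.
First-order decay: C = 18·exp(−0.35·0.4006) = 18·0.8692 = 15.64 g/m³.

15.6 g/m³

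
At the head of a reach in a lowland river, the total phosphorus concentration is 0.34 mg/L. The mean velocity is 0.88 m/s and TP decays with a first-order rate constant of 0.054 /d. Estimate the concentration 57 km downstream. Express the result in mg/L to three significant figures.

Travel time t = 57 km / 0.88 m/s = 5.7e+04/0.88 = 6.477e+04 s = 0.7497 d.
First-order decay: C = 0.34·exp(−0.054·0.7497) = 0.34·0.9603 = 0.3265 mg/L.

0.327 mg/L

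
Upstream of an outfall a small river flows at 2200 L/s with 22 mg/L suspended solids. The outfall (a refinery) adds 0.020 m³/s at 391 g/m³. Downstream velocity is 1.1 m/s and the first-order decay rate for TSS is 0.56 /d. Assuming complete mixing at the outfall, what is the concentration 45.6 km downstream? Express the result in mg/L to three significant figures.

19.4 mg/L

2200 L/s = 2.2 m³/s.
After complete mixing, C₀ = (0.02·391 + 2.2·22) / 2.22 = 25.32 mg/L.
Travel time t = 4.56e+04 m / 1.1 m/s = 4.145e+04 s = 0.4798 d.
C = 25.32·exp(−0.56·0.4798) = 25.32·0.7644 = 19.36 mg/L.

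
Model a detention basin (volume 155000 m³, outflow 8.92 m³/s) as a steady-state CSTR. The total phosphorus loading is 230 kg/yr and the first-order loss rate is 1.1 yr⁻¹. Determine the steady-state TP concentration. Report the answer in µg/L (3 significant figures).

0.817 µg/L

Outflow Q = 8.92 m³/s × 3.156e+07 s/yr = 2.815e+08 m³/yr.
Steady-state CSTR mass balance: W = Q·C + k·V·C, so C = W/(Q + kV).
Q + kV = 2.815e+08 + 1.1·155000 = 2.817e+08 m³/yr.
C = 230/2.817e+08 = 8.166e-07 kg/m³ = 0.0008166 mg/L = 0.8166 µg/L.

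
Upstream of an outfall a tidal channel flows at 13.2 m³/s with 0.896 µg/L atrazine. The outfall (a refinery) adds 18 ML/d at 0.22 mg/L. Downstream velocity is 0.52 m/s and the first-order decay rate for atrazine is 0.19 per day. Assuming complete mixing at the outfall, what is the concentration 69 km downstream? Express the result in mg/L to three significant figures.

0.00321 mg/L

18 ML/d = 0.2083 m³/s.
0.896 µg/L = 0.000896 mg/L.
After complete mixing, C₀ = (0.2083·0.22 + 13.2·0.000896) / 13.41 = 0.0043 mg/L.
Travel time t = 6.9e+04 m / 0.52 m/s = 1.327e+05 s = 1.536 d.
C = 0.0043·exp(−0.19·1.536) = 0.0043·0.7469 = 0.003212 mg/L.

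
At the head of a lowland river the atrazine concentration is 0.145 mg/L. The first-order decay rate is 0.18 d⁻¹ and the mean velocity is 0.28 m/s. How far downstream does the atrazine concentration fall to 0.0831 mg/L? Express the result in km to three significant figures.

74.8 km

From C = C₀·e^(−kt), t = ln(C₀/C)/k = ln(0.145/0.0831)/0.18 = 0.5567/0.18 = 3.093 d.
Distance = v·t = 0.28 m/s × 2.672e+05 s = 7.482e+04 m = 74.82 km.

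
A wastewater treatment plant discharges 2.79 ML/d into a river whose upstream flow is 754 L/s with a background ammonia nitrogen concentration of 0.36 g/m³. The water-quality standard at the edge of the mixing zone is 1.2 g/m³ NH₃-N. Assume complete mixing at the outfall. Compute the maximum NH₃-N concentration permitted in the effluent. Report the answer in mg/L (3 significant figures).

20.8 mg/L

2.79 ML/d = 0.03229 m³/s.
754 L/s = 0.754 m³/s.
Mass balance: 1.2·0.7863 = 0.03229·Cₑ + 0.754·0.36.
Cₑ = (0.9435 − 0.2714) / 0.03229 = 20.81 mg/L.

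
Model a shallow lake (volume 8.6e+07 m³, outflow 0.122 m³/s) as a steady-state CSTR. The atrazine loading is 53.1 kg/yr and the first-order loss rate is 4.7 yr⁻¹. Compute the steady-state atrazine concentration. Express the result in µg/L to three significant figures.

0.130 µg/L

Outflow Q = 0.122 m³/s × 3.156e+07 s/yr = 3.85e+06 m³/yr.
Steady-state CSTR mass balance: W = Q·C + k·V·C, so C = W/(Q + kV).
Q + kV = 3.85e+06 + 4.7·8.6e+07 = 4.081e+08 m³/yr.
C = 53.1/4.081e+08 = 1.301e-07 kg/m³ = 0.0001301 mg/L = 0.1301 µg/L.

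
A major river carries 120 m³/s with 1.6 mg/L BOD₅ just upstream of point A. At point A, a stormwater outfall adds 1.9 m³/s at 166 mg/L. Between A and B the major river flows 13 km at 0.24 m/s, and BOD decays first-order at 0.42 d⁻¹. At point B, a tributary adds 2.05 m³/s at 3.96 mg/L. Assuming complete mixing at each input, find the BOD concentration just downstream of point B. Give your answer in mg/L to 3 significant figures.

After input A: C = (120·1.6 + 1.9·166) / 121.9 = 4.162 mg/L.
Over the 13 km reach to input B (t = 5.417e+04 s = 0.6269 d), decay gives C = 4.162·exp(−0.42·0.6269) = 3.199 mg/L.
After input B: C = (121.9·3.199 + 2.05·3.96) / 124 = 3.211 mg/L.

3.21 mg/L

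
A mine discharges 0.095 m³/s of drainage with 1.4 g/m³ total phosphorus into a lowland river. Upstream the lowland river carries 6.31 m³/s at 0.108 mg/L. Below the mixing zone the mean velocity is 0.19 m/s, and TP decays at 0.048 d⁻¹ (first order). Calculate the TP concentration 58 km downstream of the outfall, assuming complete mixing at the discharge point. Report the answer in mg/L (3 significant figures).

After complete mixing, C₀ = (0.095·1.4 + 6.31·0.108) / 6.405 = 0.1272 mg/L.
Travel time t = 5.8e+04 m / 0.19 m/s = 3.053e+05 s = 3.533 d.
C = 0.1272·exp(−0.048·3.533) = 0.1272·0.844 = 0.1073 mg/L.

0.107 mg/L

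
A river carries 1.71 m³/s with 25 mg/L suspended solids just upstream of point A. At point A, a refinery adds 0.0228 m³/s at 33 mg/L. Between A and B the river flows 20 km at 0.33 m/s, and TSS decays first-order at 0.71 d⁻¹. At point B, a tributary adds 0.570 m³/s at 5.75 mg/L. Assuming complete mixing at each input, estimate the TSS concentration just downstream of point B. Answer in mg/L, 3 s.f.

12.9 mg/L

After input A: C = (1.71·25 + 0.0228·33) / 1.733 = 25.11 mg/L.
Over the 20 km reach to input B (t = 6.061e+04 s = 0.7015 d), decay gives C = 25.11·exp(−0.71·0.7015) = 15.26 mg/L.
After input B: C = (1.733·15.26 + 0.57·5.75) / 2.303 = 12.9 mg/L.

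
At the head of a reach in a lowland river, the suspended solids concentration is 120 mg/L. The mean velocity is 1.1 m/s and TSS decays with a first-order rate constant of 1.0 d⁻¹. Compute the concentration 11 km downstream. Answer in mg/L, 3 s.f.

107 mg/L

Travel time t = 11 km / 1.1 m/s = 1.1e+04/1.1 = 1e+04 s = 0.1157 d.
First-order decay: C = 120·exp(−1.0·0.1157) = 120·0.8907 = 106.9 mg/L.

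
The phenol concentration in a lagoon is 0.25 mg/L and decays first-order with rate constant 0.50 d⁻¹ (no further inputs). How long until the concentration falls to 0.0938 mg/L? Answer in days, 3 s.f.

1.96 d

t = ln(C₀/C)/k = ln(0.25/0.0938)/0.50 = 0.9803/0.50 = 1.961 d.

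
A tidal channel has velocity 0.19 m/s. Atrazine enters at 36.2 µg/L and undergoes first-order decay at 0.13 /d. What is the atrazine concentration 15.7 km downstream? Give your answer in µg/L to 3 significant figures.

Travel time t = 15.7 km / 0.19 m/s = 1.57e+04/0.19 = 8.263e+04 s = 0.9564 d.
First-order decay: C = 36.2·exp(−0.13·0.9564) = 36.2·0.8831 = 31.97 µg/L.

32.0 µg/L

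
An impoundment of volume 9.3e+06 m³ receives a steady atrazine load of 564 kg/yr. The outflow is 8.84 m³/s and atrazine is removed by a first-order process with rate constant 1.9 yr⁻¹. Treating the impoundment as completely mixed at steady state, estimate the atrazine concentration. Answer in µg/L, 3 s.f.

Outflow Q = 8.84 m³/s × 3.156e+07 s/yr = 2.79e+08 m³/yr.
Steady-state CSTR mass balance: W = Q·C + k·V·C, so C = W/(Q + kV).
Q + kV = 2.79e+08 + 1.9·9.3e+06 = 2.966e+08 m³/yr.
C = 564/2.966e+08 = 1.901e-06 kg/m³ = 0.001901 mg/L = 1.901 µg/L.

1.90 µg/L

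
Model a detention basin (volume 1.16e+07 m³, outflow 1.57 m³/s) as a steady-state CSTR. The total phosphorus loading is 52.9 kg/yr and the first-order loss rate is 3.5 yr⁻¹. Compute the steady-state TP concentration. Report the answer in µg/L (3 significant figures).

Outflow Q = 1.57 m³/s × 3.156e+07 s/yr = 4.955e+07 m³/yr.
Steady-state CSTR mass balance: W = Q·C + k·V·C, so C = W/(Q + kV).
Q + kV = 4.955e+07 + 3.5·1.16e+07 = 9.015e+07 m³/yr.
C = 52.9/9.015e+07 = 5.868e-07 kg/m³ = 0.0005868 mg/L = 0.5868 µg/L.

0.587 µg/L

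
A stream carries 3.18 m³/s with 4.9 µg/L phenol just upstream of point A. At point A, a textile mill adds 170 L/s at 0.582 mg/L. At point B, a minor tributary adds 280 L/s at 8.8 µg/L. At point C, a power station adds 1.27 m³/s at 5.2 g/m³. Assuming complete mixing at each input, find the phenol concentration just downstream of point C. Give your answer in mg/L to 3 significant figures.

4.9 µg/L = 0.0049 mg/L.
170 L/s = 0.17 m³/s.
After input A: C = (3.18·0.0049 + 0.17·0.582) / 3.35 = 0.03419 mg/L.
280 L/s = 0.28 m³/s.
8.8 µg/L = 0.0088 mg/L.
After input B: C = (3.35·0.03419 + 0.28·0.0088) / 3.63 = 0.03223 mg/L.
After input C: C = (3.63·0.03223 + 1.27·5.2) / 4.9 = 1.372 mg/L.

1.37 mg/L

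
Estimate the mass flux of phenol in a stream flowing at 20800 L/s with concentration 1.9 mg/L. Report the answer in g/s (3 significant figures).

20800 L/s = 20.8 m³/s.
Mass flux = Q·C = 20.8 m³/s × 1.9 g/m³ = 39.52 g/s.

39.5 g/s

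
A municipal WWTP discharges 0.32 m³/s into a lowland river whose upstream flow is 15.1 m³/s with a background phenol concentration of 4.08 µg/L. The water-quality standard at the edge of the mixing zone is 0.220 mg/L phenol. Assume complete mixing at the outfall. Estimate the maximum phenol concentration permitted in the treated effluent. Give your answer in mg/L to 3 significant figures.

10.4 mg/L

4.08 µg/L = 0.00408 mg/L.
Mass balance: 0.22·15.42 = 0.32·Cₑ + 15.1·0.00408.
Cₑ = (3.392 − 0.06161) / 0.32 = 10.41 mg/L.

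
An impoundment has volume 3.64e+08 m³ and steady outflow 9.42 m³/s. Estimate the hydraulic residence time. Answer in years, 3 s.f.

Q = 9.42 m³/s × 3.156e+07 s/yr = 2.973e+08 m³/yr.
Hydraulic residence time τ = V/Q = 3.64e+08/2.973e+08 = 1.224 yr.

1.22 yr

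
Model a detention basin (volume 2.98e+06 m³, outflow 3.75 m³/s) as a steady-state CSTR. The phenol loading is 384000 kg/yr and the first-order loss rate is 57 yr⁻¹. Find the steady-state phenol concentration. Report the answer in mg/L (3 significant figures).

Outflow Q = 3.75 m³/s × 3.156e+07 s/yr = 1.183e+08 m³/yr.
Steady-state CSTR mass balance: W = Q·C + k·V·C, so C = W/(Q + kV).
Q + kV = 1.183e+08 + 57·2.98e+06 = 2.882e+08 m³/yr.
C = 384000/2.882e+08 = 0.001332 kg/m³ = 1.332 mg/L.

1.33 mg/L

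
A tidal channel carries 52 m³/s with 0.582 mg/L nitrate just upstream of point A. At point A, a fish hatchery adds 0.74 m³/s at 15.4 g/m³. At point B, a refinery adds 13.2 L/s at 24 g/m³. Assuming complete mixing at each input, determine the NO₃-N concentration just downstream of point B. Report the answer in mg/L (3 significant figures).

After input A: C = (52·0.582 + 0.74·15.4) / 52.74 = 0.7899 mg/L.
13.2 L/s = 0.0132 m³/s.
After input B: C = (52.74·0.7899 + 0.0132·24) / 52.75 = 0.7957 mg/L.

0.796 mg/L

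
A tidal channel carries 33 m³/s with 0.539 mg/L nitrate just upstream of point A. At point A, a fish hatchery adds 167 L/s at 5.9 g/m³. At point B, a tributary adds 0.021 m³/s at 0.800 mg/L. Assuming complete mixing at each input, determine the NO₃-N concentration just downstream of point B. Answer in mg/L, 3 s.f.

0.566 mg/L

167 L/s = 0.167 m³/s.
After input A: C = (33·0.539 + 0.167·5.9) / 33.17 = 0.566 mg/L.
After input B: C = (33.17·0.566 + 0.021·0.8) / 33.19 = 0.5661 mg/L.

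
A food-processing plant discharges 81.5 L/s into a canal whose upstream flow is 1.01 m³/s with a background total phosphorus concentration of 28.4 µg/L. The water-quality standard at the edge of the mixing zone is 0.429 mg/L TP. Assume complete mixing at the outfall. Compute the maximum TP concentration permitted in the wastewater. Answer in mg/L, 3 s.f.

5.39 mg/L

81.5 L/s = 0.0815 m³/s.
28.4 µg/L = 0.0284 mg/L.
Mass balance: 0.429·1.091 = 0.0815·Cₑ + 1.01·0.0284.
Cₑ = (0.4683 − 0.02868) / 0.0815 = 5.393 mg/L.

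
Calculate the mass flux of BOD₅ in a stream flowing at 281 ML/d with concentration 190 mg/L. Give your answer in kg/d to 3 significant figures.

53400 kg/d

281 ML/d = 3.252 m³/s.
Mass flux = Q·C = 3.252 m³/s × 190 g/m³ = 617.9 g/s.
= 617.9 g/s × 86.4 = 5.339e+04 kg/d.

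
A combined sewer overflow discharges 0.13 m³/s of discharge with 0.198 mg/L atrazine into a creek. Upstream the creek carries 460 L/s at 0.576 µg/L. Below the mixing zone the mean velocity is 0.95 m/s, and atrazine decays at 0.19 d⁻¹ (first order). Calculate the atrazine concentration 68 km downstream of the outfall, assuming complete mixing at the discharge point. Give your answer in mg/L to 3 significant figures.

0.0377 mg/L

460 L/s = 0.46 m³/s.
0.576 µg/L = 0.000576 mg/L.
After complete mixing, C₀ = (0.13·0.198 + 0.46·0.000576) / 0.59 = 0.04408 mg/L.
Travel time t = 6.8e+04 m / 0.95 m/s = 7.158e+04 s = 0.8285 d.
C = 0.04408·exp(−0.19·0.8285) = 0.04408·0.8544 = 0.03766 mg/L.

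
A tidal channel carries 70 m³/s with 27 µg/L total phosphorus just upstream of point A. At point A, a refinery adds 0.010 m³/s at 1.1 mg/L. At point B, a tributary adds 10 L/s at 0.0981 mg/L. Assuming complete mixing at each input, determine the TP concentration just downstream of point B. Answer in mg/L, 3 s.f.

27 µg/L = 0.027 mg/L.
After input A: C = (70·0.027 + 0.01·1.1) / 70.01 = 0.02715 mg/L.
10 L/s = 0.01 m³/s.
After input B: C = (70.01·0.02715 + 0.01·0.0981) / 70.02 = 0.02716 mg/L.

0.0272 mg/L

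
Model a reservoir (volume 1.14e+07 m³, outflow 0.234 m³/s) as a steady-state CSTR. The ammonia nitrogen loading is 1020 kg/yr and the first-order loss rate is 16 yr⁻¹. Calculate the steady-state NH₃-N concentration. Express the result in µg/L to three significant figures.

5.37 µg/L

Outflow Q = 0.234 m³/s × 3.156e+07 s/yr = 7.384e+06 m³/yr.
Steady-state CSTR mass balance: W = Q·C + k·V·C, so C = W/(Q + kV).
Q + kV = 7.384e+06 + 16·1.14e+07 = 1.898e+08 m³/yr.
C = 1020/1.898e+08 = 5.375e-06 kg/m³ = 0.005375 mg/L = 5.375 µg/L.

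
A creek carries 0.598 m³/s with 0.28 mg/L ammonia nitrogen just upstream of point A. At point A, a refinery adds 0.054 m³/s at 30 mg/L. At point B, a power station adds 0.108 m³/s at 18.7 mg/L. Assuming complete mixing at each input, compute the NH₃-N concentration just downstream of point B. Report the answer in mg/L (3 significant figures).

5.01 mg/L

After input A: C = (0.598·0.28 + 0.054·30) / 0.652 = 2.741 mg/L.
After input B: C = (0.652·2.741 + 0.108·18.7) / 0.76 = 5.009 mg/L.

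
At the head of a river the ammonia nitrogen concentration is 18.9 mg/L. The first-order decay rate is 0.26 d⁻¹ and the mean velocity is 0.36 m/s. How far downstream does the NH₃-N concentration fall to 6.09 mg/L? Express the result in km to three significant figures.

From C = C₀·e^(−kt), t = ln(C₀/C)/k = ln(18.9/6.09)/0.26 = 1.133/0.26 = 4.356 d.
Distance = v·t = 0.36 m/s × 3.763e+05 s = 1.355e+05 m = 135.5 km.

135 km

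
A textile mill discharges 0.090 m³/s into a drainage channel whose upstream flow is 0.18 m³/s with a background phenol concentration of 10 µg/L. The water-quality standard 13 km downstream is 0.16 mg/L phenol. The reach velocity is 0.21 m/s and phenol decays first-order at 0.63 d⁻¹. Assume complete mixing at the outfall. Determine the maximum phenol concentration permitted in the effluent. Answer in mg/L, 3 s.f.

0.734 mg/L

10 µg/L = 0.01 mg/L.
Travel time to the compliance point: t = 1.3e+04/0.21 = 6.19e+04 s = 0.7165 d; decay factor exp(−0.63·0.7165) = 0.6367.
So the concentration just after mixing may be at most 0.16/0.6367 = 0.2513 mg/L.
Mass balance: 0.2513·0.27 = 0.09·Cₑ + 0.18·0.01.
Cₑ = (0.06785 − 0.0018) / 0.09 = 0.7338 mg/L.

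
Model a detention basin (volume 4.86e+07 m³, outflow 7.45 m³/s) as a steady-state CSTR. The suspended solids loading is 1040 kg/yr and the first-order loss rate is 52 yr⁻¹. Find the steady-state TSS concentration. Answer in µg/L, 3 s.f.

0.376 µg/L

Outflow Q = 7.45 m³/s × 3.156e+07 s/yr = 2.351e+08 m³/yr.
Steady-state CSTR mass balance: W = Q·C + k·V·C, so C = W/(Q + kV).
Q + kV = 2.351e+08 + 52·4.86e+07 = 2.762e+09 m³/yr.
C = 1040/2.762e+09 = 3.765e-07 kg/m³ = 0.0003765 mg/L = 0.3765 µg/L.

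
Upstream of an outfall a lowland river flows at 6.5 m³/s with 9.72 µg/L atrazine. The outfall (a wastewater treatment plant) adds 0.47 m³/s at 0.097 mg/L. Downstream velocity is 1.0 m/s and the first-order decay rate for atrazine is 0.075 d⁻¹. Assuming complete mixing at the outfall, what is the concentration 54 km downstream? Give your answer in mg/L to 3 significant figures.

9.72 µg/L = 0.00972 mg/L.
After complete mixing, C₀ = (0.47·0.097 + 6.5·0.00972) / 6.97 = 0.01561 mg/L.
Travel time t = 5.4e+04 m / 1.0 m/s = 5.4e+04 s = 0.625 d.
C = 0.01561·exp(−0.075·0.625) = 0.01561·0.9542 = 0.01489 mg/L.

0.0149 mg/L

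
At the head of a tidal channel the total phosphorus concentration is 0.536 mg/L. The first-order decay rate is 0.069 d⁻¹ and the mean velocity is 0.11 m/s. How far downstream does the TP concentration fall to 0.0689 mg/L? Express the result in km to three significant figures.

283 km

From C = C₀·e^(−kt), t = ln(C₀/C)/k = ln(0.536/0.0689)/0.069 = 2.051/0.069 = 29.73 d.
Distance = v·t = 0.11 m/s × 2.569e+06 s = 2.826e+05 m = 282.6 km.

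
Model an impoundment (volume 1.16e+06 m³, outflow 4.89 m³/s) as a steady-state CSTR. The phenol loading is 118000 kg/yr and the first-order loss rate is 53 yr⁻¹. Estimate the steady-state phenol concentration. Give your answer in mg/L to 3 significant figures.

Outflow Q = 4.89 m³/s × 3.156e+07 s/yr = 1.543e+08 m³/yr.
Steady-state CSTR mass balance: W = Q·C + k·V·C, so C = W/(Q + kV).
Q + kV = 1.543e+08 + 53·1.16e+06 = 2.158e+08 m³/yr.
C = 118000/2.158e+08 = 0.0005468 kg/m³ = 0.5468 mg/L.

0.547 mg/L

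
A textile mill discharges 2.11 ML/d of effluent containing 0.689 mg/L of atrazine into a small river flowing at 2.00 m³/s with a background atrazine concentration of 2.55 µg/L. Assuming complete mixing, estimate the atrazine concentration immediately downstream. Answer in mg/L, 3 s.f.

2.11 ML/d = 0.02442 m³/s.
2.55 µg/L = 0.00255 mg/L.
Conservation of mass across the mixing zone: C = (0.02442·0.689 + 2·0.00255) / (0.02442 + 2) = 0.02193/2.024 = 0.01083 mg/L.

0.0108 mg/L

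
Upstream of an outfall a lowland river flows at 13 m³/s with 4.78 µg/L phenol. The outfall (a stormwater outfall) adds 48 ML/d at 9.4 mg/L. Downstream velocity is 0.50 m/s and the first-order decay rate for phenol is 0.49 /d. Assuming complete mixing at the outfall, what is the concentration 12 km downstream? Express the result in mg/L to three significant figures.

48 ML/d = 0.5556 m³/s.
4.78 µg/L = 0.00478 mg/L.
After complete mixing, C₀ = (0.5556·9.4 + 13·0.00478) / 13.56 = 0.3898 mg/L.
Travel time t = 1.2e+04 m / 0.50 m/s = 2.4e+04 s = 0.2778 d.
C = 0.3898·exp(−0.49·0.2778) = 0.3898·0.8727 = 0.3402 mg/L.

0.340 mg/L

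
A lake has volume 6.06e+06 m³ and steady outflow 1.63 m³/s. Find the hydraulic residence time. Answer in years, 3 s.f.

0.118 yr

Q = 1.63 m³/s × 3.156e+07 s/yr = 5.144e+07 m³/yr.
Hydraulic residence time τ = V/Q = 6.06e+06/5.144e+07 = 0.1178 yr.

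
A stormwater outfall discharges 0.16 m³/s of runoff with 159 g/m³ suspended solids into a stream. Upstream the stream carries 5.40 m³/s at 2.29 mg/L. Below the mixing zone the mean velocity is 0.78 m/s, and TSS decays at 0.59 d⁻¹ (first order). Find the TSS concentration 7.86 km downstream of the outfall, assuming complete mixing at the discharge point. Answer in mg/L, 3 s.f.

After complete mixing, C₀ = (0.16·159 + 5.4·2.29) / 5.56 = 6.8 mg/L.
Travel time t = 7860 m / 0.78 m/s = 1.008e+04 s = 0.1166 d.
C = 6.8·exp(−0.59·0.1166) = 6.8·0.9335 = 6.347 mg/L.

6.35 mg/L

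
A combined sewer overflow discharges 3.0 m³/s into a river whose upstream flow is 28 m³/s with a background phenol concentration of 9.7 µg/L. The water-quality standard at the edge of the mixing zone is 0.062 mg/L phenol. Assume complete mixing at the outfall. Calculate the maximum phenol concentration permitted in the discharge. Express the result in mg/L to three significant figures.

9.7 µg/L = 0.0097 mg/L.
Mass balance: 0.062·31 = 3·Cₑ + 28·0.0097.
Cₑ = (1.922 − 0.2716) / 3 = 0.5501 mg/L.

0.550 mg/L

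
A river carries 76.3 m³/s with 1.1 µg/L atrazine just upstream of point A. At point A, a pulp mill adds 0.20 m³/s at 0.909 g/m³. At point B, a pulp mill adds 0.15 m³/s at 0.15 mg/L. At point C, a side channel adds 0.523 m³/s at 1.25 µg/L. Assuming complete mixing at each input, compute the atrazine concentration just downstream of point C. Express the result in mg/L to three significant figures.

0.00374 mg/L

1.1 µg/L = 0.0011 mg/L.
After input A: C = (76.3·0.0011 + 0.2·0.909) / 76.5 = 0.003474 mg/L.
After input B: C = (76.5·0.003474 + 0.15·0.15) / 76.65 = 0.00376 mg/L.
1.25 µg/L = 0.00125 mg/L.
After input C: C = (76.65·0.00376 + 0.523·0.00125) / 77.17 = 0.003743 mg/L.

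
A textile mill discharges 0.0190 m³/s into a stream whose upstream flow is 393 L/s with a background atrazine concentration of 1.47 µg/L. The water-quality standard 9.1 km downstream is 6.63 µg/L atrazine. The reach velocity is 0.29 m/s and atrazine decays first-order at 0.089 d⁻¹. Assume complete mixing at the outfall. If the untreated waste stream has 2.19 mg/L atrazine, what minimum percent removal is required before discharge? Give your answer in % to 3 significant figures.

94.6 %

393 L/s = 0.393 m³/s.
1.47 µg/L = 0.00147 mg/L.
6.63 µg/L = 0.00663 mg/L.
Travel time to the compliance point: t = 9100/0.29 = 3.138e+04 s = 0.3632 d; decay factor exp(−0.089·0.3632) = 0.9682.
So the concentration just after mixing may be at most 0.00663/0.9682 = 0.006848 mg/L.
Mass balance: 0.006848·0.412 = 0.019·Cₑ + 0.393·0.00147.
Cₑ = (0.002821 − 0.0005777) / 0.019 = 0.1181 mg/L.
Required removal = 1 − 0.1181/2.19 = 94.61 %.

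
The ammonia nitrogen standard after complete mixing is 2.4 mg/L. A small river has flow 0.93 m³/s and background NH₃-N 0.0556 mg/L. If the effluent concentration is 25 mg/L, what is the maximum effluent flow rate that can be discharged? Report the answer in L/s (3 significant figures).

96.5 L/s

Mass balance at complete mixing: C_std·(Q_w + Q_r) = Q_w·C_e + Q_r·C_b.
Rearranging, Q_w = Q_r·(C_std − C_b)/(C_e − C_std) = 0.93·(2.4 − 0.0556) / (25 − 2.4) = 0.09647 m³/s.
= 96.47 L/s.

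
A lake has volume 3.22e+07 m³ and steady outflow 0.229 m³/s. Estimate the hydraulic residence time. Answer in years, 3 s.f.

Q = 0.229 m³/s × 3.156e+07 s/yr = 7.227e+06 m³/yr.
Hydraulic residence time τ = V/Q = 3.22e+07/7.227e+06 = 4.456 yr.

4.46 yr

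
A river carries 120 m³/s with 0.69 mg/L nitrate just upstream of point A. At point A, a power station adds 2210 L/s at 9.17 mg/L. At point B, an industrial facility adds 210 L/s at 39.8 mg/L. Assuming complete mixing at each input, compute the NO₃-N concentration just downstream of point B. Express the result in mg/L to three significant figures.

2210 L/s = 2.21 m³/s.
After input A: C = (120·0.69 + 2.21·9.17) / 122.2 = 0.8433 mg/L.
210 L/s = 0.21 m³/s.
After input B: C = (122.2·0.8433 + 0.21·39.8) / 122.4 = 0.9102 mg/L.

0.910 mg/L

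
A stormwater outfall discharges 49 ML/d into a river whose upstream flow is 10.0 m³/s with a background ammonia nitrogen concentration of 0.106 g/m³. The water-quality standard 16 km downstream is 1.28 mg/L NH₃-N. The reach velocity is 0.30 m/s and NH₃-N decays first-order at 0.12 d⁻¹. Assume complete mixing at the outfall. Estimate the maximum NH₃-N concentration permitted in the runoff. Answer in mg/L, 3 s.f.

49 ML/d = 0.5671 m³/s.
Travel time to the compliance point: t = 1.6e+04/0.30 = 5.333e+04 s = 0.6173 d; decay factor exp(−0.12·0.6173) = 0.9286.
So the concentration just after mixing may be at most 1.28/0.9286 = 1.378 mg/L.
Mass balance: 1.378·10.57 = 0.5671·Cₑ + 10·0.106.
Cₑ = (14.57 − 1.06) / 0.5671 = 23.81 mg/L.

23.8 mg/L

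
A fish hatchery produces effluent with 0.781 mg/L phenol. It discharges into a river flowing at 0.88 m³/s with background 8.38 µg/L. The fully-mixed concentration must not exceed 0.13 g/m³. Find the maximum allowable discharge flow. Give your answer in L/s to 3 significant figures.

164 L/s

8.38 µg/L = 0.00838 mg/L.
Mass balance at complete mixing: C_std·(Q_w + Q_r) = Q_w·C_e + Q_r·C_b.
Rearranging, Q_w = Q_r·(C_std − C_b)/(C_e − C_std) = 0.88·(0.13 − 0.00838) / (0.781 − 0.13) = 0.1644 m³/s.
= 164.4 L/s.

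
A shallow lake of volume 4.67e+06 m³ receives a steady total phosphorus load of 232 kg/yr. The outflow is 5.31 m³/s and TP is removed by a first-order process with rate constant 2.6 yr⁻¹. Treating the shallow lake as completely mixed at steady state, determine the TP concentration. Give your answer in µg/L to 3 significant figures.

1.29 µg/L

Outflow Q = 5.31 m³/s × 3.156e+07 s/yr = 1.676e+08 m³/yr.
Steady-state CSTR mass balance: W = Q·C + k·V·C, so C = W/(Q + kV).
Q + kV = 1.676e+08 + 2.6·4.67e+06 = 1.797e+08 m³/yr.
C = 232/1.797e+08 = 1.291e-06 kg/m³ = 0.001291 mg/L = 1.291 µg/L.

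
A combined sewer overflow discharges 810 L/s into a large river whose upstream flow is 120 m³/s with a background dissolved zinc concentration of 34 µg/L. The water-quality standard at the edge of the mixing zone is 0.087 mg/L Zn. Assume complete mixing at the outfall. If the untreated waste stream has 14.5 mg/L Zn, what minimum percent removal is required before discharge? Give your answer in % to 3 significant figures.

45.2 %

810 L/s = 0.81 m³/s.
34 µg/L = 0.034 mg/L.
Mass balance: 0.087·120.8 = 0.81·Cₑ + 120·0.034.
Cₑ = (10.51 − 4.08) / 0.81 = 7.939 mg/L.
Required removal = 1 − 7.939/14.5 = 45.25 %.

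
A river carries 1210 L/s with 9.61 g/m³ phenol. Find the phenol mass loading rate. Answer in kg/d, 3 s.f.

1210 L/s = 1.21 m³/s.
Mass flux = Q·C = 1.21 m³/s × 9.61 g/m³ = 11.63 g/s.
= 11.63 g/s × 86.4 = 1005 kg/d.

1000 kg/d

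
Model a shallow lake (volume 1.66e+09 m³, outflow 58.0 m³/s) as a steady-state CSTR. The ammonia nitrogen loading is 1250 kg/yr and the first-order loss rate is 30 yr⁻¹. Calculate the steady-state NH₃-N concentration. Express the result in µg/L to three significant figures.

Outflow Q = 58.0 m³/s × 3.156e+07 s/yr = 1.83e+09 m³/yr.
Steady-state CSTR mass balance: W = Q·C + k·V·C, so C = W/(Q + kV).
Q + kV = 1.83e+09 + 30·1.66e+09 = 5.163e+10 m³/yr.
C = 1250/5.163e+10 = 2.421e-08 kg/m³ = 2.421e-05 mg/L = 0.02421 µg/L.

0.0242 µg/L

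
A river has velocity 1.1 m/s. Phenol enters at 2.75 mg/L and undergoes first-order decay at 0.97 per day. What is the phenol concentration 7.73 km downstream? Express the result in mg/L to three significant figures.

2.54 mg/L

Travel time t = 7.73 km / 1.1 m/s = 7730/1.1 = 7027 s = 0.08133 d.
First-order decay: C = 2.75·exp(−0.97·0.08133) = 2.75·0.9241 = 2.541 mg/L.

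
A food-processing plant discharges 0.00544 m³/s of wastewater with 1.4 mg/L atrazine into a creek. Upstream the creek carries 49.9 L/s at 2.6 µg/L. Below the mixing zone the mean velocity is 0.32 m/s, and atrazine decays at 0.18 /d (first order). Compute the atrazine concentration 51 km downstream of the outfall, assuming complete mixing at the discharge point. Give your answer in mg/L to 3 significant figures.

0.100 mg/L

49.9 L/s = 0.0499 m³/s.
2.6 µg/L = 0.0026 mg/L.
After complete mixing, C₀ = (0.00544·1.4 + 0.0499·0.0026) / 0.05534 = 0.14 mg/L.
Travel time t = 5.1e+04 m / 0.32 m/s = 1.594e+05 s = 1.845 d.
C = 0.14·exp(−0.18·1.845) = 0.14·0.7175 = 0.1004 mg/L.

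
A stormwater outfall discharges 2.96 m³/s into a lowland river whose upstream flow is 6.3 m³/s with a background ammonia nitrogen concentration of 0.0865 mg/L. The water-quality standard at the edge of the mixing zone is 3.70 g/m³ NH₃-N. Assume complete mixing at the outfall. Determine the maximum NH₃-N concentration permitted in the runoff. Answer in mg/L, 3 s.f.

11.4 mg/L

Mass balance: 3.7·9.26 = 2.96·Cₑ + 6.3·0.0865.
Cₑ = (34.26 − 0.5449) / 2.96 = 11.39 mg/L.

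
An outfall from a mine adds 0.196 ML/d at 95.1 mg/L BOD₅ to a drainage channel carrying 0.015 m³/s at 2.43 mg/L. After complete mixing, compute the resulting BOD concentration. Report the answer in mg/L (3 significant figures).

14.6 mg/L

0.196 ML/d = 0.002269 m³/s.
Conservation of mass across the mixing zone: C = (0.002269·95.1 + 0.015·2.43) / (0.002269 + 0.015) = 0.2522/0.01727 = 14.6 mg/L.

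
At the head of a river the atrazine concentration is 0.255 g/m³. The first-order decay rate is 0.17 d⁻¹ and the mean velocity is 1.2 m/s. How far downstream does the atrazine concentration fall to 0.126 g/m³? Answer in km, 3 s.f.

430 km

From C = C₀·e^(−kt), t = ln(C₀/C)/k = ln(0.255/0.126)/0.17 = 0.705/0.17 = 4.147 d.
Distance = v·t = 1.2 m/s × 3.583e+05 s = 4.3e+05 m = 430 km.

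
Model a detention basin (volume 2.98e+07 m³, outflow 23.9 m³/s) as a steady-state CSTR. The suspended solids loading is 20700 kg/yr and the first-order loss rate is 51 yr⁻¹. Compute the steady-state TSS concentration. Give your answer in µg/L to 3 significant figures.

Outflow Q = 23.9 m³/s × 3.156e+07 s/yr = 7.542e+08 m³/yr.
Steady-state CSTR mass balance: W = Q·C + k·V·C, so C = W/(Q + kV).
Q + kV = 7.542e+08 + 51·2.98e+07 = 2.274e+09 m³/yr.
C = 20700/2.274e+09 = 9.103e-06 kg/m³ = 0.009103 mg/L = 9.103 µg/L.

9.10 µg/L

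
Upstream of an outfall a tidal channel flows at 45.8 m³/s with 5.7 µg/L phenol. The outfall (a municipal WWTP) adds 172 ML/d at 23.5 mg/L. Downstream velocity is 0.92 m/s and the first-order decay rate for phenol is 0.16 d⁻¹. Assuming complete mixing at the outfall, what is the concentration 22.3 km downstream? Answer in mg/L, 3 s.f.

172 ML/d = 1.991 m³/s.
5.7 µg/L = 0.0057 mg/L.
After complete mixing, C₀ = (1.991·23.5 + 45.8·0.0057) / 47.79 = 0.9844 mg/L.
Travel time t = 2.23e+04 m / 0.92 m/s = 2.424e+04 s = 0.2805 d.
C = 0.9844·exp(−0.16·0.2805) = 0.9844·0.9561 = 0.9412 mg/L.

0.941 mg/L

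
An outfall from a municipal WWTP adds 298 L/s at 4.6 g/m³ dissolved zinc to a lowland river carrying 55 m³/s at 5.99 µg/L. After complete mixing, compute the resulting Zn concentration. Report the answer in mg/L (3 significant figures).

0.0307 mg/L

298 L/s = 0.298 m³/s.
5.99 µg/L = 0.00599 mg/L.
Flow-weighted mixing gives C = (0.298·4.6 + 55·0.00599) / (0.298 + 55) = 1.7/55.3 = 0.03075 mg/L.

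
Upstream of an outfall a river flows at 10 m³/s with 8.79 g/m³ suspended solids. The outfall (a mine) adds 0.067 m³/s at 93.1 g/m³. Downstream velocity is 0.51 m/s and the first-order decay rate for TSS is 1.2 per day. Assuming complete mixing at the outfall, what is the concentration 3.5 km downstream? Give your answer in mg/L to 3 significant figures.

8.50 mg/L

After complete mixing, C₀ = (0.067·93.1 + 10·8.79) / 10.07 = 9.351 mg/L.
Travel time t = 3500 m / 0.51 m/s = 6863 s = 0.07943 d.
C = 9.351·exp(−1.2·0.07943) = 9.351·0.9091 = 8.501 mg/L.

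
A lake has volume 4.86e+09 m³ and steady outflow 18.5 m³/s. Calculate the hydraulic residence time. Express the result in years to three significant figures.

8.32 yr

Q = 18.5 m³/s × 3.156e+07 s/yr = 5.838e+08 m³/yr.
Hydraulic residence time τ = V/Q = 4.86e+09/5.838e+08 = 8.325 yr.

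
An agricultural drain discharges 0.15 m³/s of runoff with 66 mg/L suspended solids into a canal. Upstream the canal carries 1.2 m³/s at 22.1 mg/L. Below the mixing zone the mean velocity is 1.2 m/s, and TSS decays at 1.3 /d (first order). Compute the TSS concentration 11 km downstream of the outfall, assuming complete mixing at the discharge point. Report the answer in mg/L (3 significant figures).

After complete mixing, C₀ = (0.15·66 + 1.2·22.1) / 1.35 = 26.98 mg/L.
Travel time t = 1.1e+04 m / 1.2 m/s = 9167 s = 0.1061 d.
C = 26.98·exp(−1.3·0.1061) = 26.98·0.8712 = 23.5 mg/L.

23.5 mg/L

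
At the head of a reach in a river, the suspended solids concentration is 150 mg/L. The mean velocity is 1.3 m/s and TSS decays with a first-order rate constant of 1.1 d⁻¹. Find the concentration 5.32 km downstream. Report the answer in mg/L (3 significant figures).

142 mg/L

Travel time t = 5.32 km / 1.3 m/s = 5320/1.3 = 4092 s = 0.04736 d.
First-order decay: C = 150·exp(−1.1·0.04736) = 150·0.9492 = 142.4 mg/L.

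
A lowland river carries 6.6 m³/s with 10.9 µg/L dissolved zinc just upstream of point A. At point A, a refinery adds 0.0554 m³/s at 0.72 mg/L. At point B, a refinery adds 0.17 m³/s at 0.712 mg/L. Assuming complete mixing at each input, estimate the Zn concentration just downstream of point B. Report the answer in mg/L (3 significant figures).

10.9 µg/L = 0.0109 mg/L.
After input A: C = (6.6·0.0109 + 0.0554·0.72) / 6.655 = 0.0168 mg/L.
After input B: C = (6.655·0.0168 + 0.17·0.712) / 6.825 = 0.03412 mg/L.

0.0341 mg/L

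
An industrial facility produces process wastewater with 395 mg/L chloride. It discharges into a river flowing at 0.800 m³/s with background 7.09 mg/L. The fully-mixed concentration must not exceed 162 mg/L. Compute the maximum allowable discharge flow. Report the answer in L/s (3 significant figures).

Mass balance at complete mixing: C_std·(Q_w + Q_r) = Q_w·C_e + Q_r·C_b.
Rearranging, Q_w = Q_r·(C_std − C_b)/(C_e − C_std) = 0.800·(162 − 7.09) / (395 − 162) = 0.5319 m³/s.
= 531.9 L/s.

532 L/s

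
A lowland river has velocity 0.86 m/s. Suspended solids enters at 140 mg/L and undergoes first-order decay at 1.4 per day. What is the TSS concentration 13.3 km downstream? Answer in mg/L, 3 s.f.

109 mg/L

Travel time t = 13.3 km / 0.86 m/s = 1.33e+04/0.86 = 1.547e+04 s = 0.179 d.
First-order decay: C = 140·exp(−1.4·0.179) = 140·0.7783 = 109 mg/L.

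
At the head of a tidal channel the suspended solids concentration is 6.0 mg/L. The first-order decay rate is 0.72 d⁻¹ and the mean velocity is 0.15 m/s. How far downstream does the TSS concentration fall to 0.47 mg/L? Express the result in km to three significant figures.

45.8 km

From C = C₀·e^(−kt), t = ln(C₀/C)/k = ln(6.0/0.47)/0.72 = 2.547/0.72 = 3.537 d.
Distance = v·t = 0.15 m/s × 3.056e+05 s = 4.584e+04 m = 45.84 km.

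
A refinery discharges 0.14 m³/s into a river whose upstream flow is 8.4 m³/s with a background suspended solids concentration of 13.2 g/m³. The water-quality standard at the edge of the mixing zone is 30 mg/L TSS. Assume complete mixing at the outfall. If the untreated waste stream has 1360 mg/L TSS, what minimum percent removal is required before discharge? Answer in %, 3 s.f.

Mass balance: 30·8.54 = 0.14·Cₑ + 8.4·13.2.
Cₑ = (256.2 − 110.9) / 0.14 = 1038 mg/L.
Required removal = 1 − 1038/1360 = 23.68 %.

23.7 %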